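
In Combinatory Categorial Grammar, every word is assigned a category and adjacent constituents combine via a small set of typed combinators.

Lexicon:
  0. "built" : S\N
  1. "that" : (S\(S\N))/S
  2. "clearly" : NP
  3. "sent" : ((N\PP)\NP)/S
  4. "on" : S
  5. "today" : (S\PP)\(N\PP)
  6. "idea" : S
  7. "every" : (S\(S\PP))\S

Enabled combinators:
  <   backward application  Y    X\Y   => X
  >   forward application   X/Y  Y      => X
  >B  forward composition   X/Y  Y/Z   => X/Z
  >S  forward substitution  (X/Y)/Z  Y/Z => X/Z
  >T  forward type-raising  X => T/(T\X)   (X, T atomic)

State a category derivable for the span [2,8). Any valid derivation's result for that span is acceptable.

[0,8] S   <
  [0,1] "built" : S\N
  [1,8] S\(S\N)   >
    [1,2] "that" : (S\(S\N))/S
    [2,8] S   <
      [2,6] S\PP   <
        [2,5] N\PP   <
          [2,3] "clearly" : NP
          [3,5] (N\PP)\NP   >
            [3,4] "sent" : ((N\PP)\NP)/S
            [4,5] "on" : S
        [5,6] "today" : (S\PP)\(N\PP)
      [6,8] S\(S\PP)   <
        [6,7] "idea" : S
        [7,8] "every" : (S\(S\PP))\S

S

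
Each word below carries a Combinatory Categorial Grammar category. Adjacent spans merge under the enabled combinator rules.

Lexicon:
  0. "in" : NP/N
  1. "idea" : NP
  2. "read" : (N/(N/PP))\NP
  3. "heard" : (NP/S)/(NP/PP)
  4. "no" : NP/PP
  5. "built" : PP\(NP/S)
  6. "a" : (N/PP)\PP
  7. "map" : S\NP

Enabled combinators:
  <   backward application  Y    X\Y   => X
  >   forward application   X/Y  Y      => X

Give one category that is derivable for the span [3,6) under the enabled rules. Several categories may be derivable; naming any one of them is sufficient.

[0,8] S   <
  [0,7] NP   >
    [0,1] "in" : NP/N
    [1,7] N   >
      [1,3] N/(N/PP)   <
        [1,2] "idea" : NP
        [2,3] "read" : (N/(N/PP))\NP
      [3,7] N/PP   <
        [3,6] PP   <
          [3,5] NP/S   >
            [3,4] "heard" : (NP/S)/(NP/PP)
            [4,5] "no" : NP/PP
          [5,6] "built" : PP\(NP/S)
        [6,7] "a" : (N/PP)\PP
  [7,8] "map" : S\NP

PP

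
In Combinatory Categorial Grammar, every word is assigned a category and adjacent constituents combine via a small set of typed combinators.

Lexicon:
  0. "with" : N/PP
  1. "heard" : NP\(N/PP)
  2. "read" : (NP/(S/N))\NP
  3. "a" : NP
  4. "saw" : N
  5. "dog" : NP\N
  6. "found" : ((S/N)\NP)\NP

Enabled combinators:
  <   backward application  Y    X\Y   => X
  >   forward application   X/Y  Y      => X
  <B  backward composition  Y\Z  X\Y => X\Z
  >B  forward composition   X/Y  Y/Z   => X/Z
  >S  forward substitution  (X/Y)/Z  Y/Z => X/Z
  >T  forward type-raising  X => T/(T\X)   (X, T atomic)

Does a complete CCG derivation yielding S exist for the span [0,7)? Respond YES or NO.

N/PP NP\(N/PP) (NP/(S/N))\NP NP N NP\N ((S/N)\NP)\NP
CKY chart[0,7] = {N/(N\NP), NP, NP/(NP\NP), PP/(PP\NP), S/(S\NP)}; S ∉ chart

NO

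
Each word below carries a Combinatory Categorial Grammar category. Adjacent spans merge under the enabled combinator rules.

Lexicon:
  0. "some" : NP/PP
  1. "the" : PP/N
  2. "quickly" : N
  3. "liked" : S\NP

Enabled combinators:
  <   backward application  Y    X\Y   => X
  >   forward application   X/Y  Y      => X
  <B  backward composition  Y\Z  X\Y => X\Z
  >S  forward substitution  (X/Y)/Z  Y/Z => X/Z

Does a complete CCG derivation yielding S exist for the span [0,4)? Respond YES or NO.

YES

[0,4] S   <
  [0,3] NP   >
    [0,1] "some" : NP/PP
    [1,3] PP   >
      [1,2] "the" : PP/N
      [2,3] "quickly" : N
  [3,4] "liked" : S\NP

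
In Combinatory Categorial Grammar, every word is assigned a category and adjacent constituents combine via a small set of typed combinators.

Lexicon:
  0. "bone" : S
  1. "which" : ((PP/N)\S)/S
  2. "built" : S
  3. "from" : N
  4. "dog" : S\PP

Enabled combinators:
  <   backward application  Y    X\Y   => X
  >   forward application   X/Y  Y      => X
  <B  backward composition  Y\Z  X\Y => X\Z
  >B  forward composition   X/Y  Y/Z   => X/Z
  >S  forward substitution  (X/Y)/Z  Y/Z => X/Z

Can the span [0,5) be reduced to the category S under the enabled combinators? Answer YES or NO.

YES

[0,5] S   <
  [0,4] PP   >
    [0,3] PP/N   <
      [0,1] "bone" : S
      [1,3] (PP/N)\S   >
        [1,2] "which" : ((PP/N)\S)/S
        [2,3] "built" : S
    [3,4] "from" : N
  [4,5] "dog" : S\PP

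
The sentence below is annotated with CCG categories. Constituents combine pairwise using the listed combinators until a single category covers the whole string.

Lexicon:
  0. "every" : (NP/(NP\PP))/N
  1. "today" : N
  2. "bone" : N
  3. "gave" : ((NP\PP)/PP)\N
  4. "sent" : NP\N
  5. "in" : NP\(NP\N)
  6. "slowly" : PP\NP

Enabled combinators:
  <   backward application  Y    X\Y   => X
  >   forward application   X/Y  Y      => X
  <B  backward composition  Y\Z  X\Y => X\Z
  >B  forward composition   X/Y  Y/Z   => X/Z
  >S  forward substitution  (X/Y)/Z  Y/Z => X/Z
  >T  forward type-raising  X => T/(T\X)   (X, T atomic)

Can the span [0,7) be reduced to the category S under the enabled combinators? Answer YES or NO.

(NP/(NP\PP))/N N N ((NP\PP)/PP)\N NP\N NP\(NP\N) PP\NP
CKY chart[0,7] = {N/(N\NP), NP, NP/(NP\NP), NP/(PP\PP), PP/(PP\NP), S/(S\NP)}; S ∉ chart

NO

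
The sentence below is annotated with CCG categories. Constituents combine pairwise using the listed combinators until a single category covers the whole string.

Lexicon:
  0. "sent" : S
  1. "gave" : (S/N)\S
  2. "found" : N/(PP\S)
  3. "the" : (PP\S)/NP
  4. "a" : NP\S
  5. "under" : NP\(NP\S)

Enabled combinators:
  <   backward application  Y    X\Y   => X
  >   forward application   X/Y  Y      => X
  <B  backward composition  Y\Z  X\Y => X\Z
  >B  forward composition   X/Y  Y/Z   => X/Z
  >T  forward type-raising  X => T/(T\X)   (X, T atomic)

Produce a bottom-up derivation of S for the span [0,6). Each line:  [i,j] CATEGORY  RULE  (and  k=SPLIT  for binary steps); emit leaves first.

[0,1] S  lex  "sent"
[1,2] (S/N)\S  lex  "gave"
[0,2] S/N  <  k=1
[2,3] N/(PP\S)  lex  "found"
[3,4] (PP\S)/NP  lex  "the"
[2,4] N/NP  >B  k=3
[0,4] S/NP  >B  k=2
[4,5] NP\S  lex  "a"
[5,6] NP\(NP\S)  lex  "under"
[4,6] NP  <  k=5
[0,6] S  >  k=4

[0,6] S   >
  [0,4] S/NP   >B
    [0,2] S/N   <
      [0,1] "sent" : S
      [1,2] "gave" : (S/N)\S
    [2,4] N/NP   >B
      [2,3] "found" : N/(PP\S)
      [3,4] "the" : (PP\S)/NP
  [4,6] NP   <
    [4,5] "a" : NP\S
    [5,6] "under" : NP\(NP\S)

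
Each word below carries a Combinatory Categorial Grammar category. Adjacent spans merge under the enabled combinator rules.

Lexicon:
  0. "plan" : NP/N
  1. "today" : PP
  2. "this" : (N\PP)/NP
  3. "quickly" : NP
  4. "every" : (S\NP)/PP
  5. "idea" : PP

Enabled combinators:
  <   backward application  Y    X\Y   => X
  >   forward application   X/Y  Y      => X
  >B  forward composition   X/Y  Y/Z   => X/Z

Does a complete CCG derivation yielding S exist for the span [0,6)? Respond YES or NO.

[0,6] S   <
  [0,4] NP   >
    [0,1] "plan" : NP/N
    [1,4] N   <
      [1,2] "today" : PP
      [2,4] N\PP   >
        [2,3] "this" : (N\PP)/NP
        [3,4] "quickly" : NP
  [4,6] S\NP   >
    [4,5] "every" : (S\NP)/PP
    [5,6] "idea" : PP

YES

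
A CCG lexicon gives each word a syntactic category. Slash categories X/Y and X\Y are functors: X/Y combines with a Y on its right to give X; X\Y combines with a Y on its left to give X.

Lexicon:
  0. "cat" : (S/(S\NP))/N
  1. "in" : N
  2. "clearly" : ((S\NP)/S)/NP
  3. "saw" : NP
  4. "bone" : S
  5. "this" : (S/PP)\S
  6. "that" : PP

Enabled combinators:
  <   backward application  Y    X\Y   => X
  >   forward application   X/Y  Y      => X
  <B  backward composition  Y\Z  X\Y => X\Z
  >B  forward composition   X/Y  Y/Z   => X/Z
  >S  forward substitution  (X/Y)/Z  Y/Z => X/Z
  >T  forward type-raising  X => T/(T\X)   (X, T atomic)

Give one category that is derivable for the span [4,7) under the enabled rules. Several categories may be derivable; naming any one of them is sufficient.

S

[0,7] S   >
  [0,2] S/(S\NP)   >
    [0,1] "cat" : (S/(S\NP))/N
    [1,2] "in" : N
  [2,7] S\NP   >
    [2,4] (S\NP)/S   >
      [2,3] "clearly" : ((S\NP)/S)/NP
      [3,4] "saw" : NP
    [4,7] S   >
      [4,6] S/PP   <
        [4,5] "bone" : S
        [5,6] "this" : (S/PP)\S
      [6,7] "that" : PP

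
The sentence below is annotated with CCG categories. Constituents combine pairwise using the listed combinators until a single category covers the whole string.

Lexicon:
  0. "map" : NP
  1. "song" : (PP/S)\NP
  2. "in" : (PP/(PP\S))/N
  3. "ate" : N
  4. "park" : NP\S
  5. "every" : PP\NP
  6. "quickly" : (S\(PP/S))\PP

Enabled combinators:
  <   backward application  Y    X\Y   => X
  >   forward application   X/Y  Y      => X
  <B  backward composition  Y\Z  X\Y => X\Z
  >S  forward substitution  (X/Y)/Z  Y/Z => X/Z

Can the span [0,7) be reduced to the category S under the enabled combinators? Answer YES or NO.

[0,7] S   <
  [0,2] PP/S   <
    [0,1] "map" : NP
    [1,2] "song" : (PP/S)\NP
  [2,7] S\(PP/S)   <
    [2,6] PP   >
      [2,4] PP/(PP\S)   >
        [2,3] "in" : (PP/(PP\S))/N
        [3,4] "ate" : N
      [4,6] PP\S   <B
        [4,5] "park" : NP\S
        [5,6] "every" : PP\NP
    [6,7] "quickly" : (S\(PP/S))\PP

YES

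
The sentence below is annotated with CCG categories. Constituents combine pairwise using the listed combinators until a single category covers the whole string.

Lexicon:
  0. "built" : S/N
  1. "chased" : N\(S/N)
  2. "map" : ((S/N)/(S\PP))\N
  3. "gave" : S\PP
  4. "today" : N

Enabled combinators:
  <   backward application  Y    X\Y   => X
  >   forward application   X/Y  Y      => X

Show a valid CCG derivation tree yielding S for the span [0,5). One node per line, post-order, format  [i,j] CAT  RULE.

[0,1] S/N  lex  "built"
[1,2] N\(S/N)  lex  "chased"
[0,2] N  <  k=1
[2,3] ((S/N)/(S\PP))\N  lex  "map"
[0,3] (S/N)/(S\PP)  <  k=2
[3,4] S\PP  lex  "gave"
[0,4] S/N  >  k=3
[4,5] N  lex  "today"
[0,5] S  >  k=4

[0,5] S   >
  [0,4] S/N   >
    [0,3] (S/N)/(S\PP)   <
      [0,2] N   <
        [0,1] "built" : S/N
        [1,2] "chased" : N\(S/N)
      [2,3] "map" : ((S/N)/(S\PP))\N
    [3,4] "gave" : S\PP
  [4,5] "today" : N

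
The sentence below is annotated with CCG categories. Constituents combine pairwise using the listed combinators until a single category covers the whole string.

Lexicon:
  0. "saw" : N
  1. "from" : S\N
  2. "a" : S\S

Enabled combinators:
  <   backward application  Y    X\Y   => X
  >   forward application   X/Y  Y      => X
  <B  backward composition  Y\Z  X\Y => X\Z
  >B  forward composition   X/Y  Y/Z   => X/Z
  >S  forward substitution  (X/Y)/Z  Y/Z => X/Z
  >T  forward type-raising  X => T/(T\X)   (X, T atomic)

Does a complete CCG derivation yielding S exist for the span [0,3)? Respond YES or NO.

YES

[0,3] S   >
  [0,1] S/(S\N)   >T
    [0,1] "saw" : N
  [1,3] S\N   <B
    [1,2] "from" : S\N
    [2,3] "a" : S\S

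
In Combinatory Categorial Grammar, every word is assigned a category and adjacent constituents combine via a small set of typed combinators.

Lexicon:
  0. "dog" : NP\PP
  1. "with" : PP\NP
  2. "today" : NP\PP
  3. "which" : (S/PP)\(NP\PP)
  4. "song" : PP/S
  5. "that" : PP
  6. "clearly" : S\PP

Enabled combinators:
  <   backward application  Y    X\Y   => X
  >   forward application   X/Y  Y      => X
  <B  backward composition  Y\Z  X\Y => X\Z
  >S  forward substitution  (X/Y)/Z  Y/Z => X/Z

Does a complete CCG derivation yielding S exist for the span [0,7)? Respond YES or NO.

YES

[0,7] S   >
  [0,4] S/PP   <
    [0,3] NP\PP   <B
      [0,1] "dog" : NP\PP
      [1,3] NP\NP   <B
        [1,2] "with" : PP\NP
        [2,3] "today" : NP\PP
    [3,4] "which" : (S/PP)\(NP\PP)
  [4,7] PP   >
    [4,5] "song" : PP/S
    [5,7] S   <
      [5,6] "that" : PP
      [6,7] "clearly" : S\PP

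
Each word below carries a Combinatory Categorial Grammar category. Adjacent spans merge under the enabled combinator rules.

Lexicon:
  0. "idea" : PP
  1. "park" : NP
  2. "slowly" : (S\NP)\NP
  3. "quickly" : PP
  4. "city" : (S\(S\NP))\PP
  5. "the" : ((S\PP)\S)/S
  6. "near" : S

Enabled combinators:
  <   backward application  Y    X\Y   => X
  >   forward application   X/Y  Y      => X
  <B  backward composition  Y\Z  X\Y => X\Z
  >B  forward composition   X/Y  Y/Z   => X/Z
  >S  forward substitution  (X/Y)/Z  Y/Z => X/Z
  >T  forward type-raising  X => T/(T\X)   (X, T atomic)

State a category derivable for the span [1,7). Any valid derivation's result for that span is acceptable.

[0,7] S   <
  [0,1] "idea" : PP
  [1,7] S\PP   <
    [1,5] S   <
      [1,3] S\NP   <
        [1,2] "park" : NP
        [2,3] "slowly" : (S\NP)\NP
      [3,5] S\(S\NP)   <
        [3,4] "quickly" : PP
        [4,5] "city" : (S\(S\NP))\PP
    [5,7] (S\PP)\S   >
      [5,6] "the" : ((S\PP)\S)/S
      [6,7] "near" : S

S\PP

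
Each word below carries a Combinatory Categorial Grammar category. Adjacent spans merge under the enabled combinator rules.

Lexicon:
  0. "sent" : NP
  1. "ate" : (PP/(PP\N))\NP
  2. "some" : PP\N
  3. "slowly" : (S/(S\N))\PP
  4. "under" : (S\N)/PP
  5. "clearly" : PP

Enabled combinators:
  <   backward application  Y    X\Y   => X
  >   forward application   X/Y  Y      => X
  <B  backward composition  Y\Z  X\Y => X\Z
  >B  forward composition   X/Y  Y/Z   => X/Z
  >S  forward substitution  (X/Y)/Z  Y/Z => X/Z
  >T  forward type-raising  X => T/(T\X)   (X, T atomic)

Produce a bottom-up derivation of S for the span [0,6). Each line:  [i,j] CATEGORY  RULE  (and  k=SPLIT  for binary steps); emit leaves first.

[0,1] NP  lex  "sent"
[1,2] (PP/(PP\N))\NP  lex  "ate"
[0,2] PP/(PP\N)  <  k=1
[2,3] PP\N  lex  "some"
[0,3] PP  >  k=2
[3,4] (S/(S\N))\PP  lex  "slowly"
[0,4] S/(S\N)  <  k=3
[4,5] (S\N)/PP  lex  "under"
[5,6] PP  lex  "clearly"
[4,6] S\N  >  k=5
[0,6] S  >  k=4

[0,6] S   >
  [0,4] S/(S\N)   <
    [0,3] PP   >
      [0,2] PP/(PP\N)   <
        [0,1] "sent" : NP
        [1,2] "ate" : (PP/(PP\N))\NP
      [2,3] "some" : PP\N
    [3,4] "slowly" : (S/(S\N))\PP
  [4,6] S\N   >
    [4,5] "under" : (S\N)/PP
    [5,6] "clearly" : PP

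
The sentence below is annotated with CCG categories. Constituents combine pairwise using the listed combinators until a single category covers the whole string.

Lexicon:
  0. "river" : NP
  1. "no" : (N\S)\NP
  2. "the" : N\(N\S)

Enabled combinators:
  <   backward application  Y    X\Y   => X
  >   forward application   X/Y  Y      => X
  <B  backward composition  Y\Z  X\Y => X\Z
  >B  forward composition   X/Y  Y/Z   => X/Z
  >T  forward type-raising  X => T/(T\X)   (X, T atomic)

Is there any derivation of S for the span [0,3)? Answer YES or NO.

NO

NP (N\S)\NP N\(N\S)
CKY chart[0,3] = {N, N/(N\N), NP/(NP\N), PP/(PP\N), S/(S\N)}; S ∉ chart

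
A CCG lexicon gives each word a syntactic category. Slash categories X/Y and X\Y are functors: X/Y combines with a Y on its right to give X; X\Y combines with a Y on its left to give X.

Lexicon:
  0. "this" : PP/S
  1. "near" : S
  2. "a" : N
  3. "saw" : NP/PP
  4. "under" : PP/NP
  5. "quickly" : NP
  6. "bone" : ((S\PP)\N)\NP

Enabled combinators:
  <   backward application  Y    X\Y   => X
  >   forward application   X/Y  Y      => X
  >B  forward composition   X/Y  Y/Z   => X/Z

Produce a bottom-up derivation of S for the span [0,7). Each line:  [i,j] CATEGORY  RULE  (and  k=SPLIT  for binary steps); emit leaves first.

[0,7] S   <
  [0,2] PP   >
    [0,1] "this" : PP/S
    [1,2] "near" : S
  [2,7] S\PP   <
    [2,3] "a" : N
    [3,7] (S\PP)\N   <
      [3,6] NP   >
        [3,4] "saw" : NP/PP
        [4,6] PP   >
          [4,5] "under" : PP/NP
          [5,6] "quickly" : NP
      [6,7] "bone" : ((S\PP)\N)\NP

[0,1] PP/S  lex  "this"
[1,2] S  lex  "near"
[0,2] PP  >  k=1
[2,3] N  lex  "a"
[3,4] NP/PP  lex  "saw"
[4,5] PP/NP  lex  "under"
[5,6] NP  lex  "quickly"
[4,6] PP  >  k=5
[3,6] NP  >  k=4
[6,7] ((S\PP)\N)\NP  lex  "bone"
[3,7] (S\PP)\N  <  k=6
[2,7] S\PP  <  k=3
[0,7] S  <  k=2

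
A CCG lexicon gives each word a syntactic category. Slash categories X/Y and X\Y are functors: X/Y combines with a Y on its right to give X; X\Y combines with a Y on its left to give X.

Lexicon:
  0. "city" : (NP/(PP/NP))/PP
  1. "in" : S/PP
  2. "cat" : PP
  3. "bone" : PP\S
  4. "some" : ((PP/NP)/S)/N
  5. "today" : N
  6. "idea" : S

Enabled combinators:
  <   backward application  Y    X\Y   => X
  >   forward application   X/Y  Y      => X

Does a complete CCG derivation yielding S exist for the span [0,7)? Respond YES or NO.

(NP/(PP/NP))/PP S/PP PP PP\S ((PP/NP)/S)/N N S
CKY chart[0,7] = {NP}; S ∉ chart

NO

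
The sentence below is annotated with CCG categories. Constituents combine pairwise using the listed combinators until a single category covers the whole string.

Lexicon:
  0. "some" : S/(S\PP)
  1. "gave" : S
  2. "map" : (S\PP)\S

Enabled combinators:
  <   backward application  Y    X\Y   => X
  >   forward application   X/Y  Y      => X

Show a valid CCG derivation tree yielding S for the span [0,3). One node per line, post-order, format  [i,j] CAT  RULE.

[0,3] S   >
  [0,1] "some" : S/(S\PP)
  [1,3] S\PP   <
    [1,2] "gave" : S
    [2,3] "map" : (S\PP)\S

[0,1] S/(S\PP)  lex  "some"
[1,2] S  lex  "gave"
[2,3] (S\PP)\S  lex  "map"
[1,3] S\PP  <  k=2
[0,3] S  >  k=1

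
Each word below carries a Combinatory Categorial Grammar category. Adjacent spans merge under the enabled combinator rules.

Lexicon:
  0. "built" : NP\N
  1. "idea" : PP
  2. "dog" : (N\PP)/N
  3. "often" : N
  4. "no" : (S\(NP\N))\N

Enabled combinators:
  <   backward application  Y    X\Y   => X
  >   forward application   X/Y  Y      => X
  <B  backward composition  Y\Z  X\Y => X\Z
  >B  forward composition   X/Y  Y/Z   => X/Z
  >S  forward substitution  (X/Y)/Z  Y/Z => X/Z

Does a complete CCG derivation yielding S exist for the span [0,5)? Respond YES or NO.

YES

[0,5] S   <
  [0,1] "built" : NP\N
  [1,5] S\(NP\N)   <
    [1,4] N   <
      [1,2] "idea" : PP
      [2,4] N\PP   >
        [2,3] "dog" : (N\PP)/N
        [3,4] "often" : N
    [4,5] "no" : (S\(NP\N))\N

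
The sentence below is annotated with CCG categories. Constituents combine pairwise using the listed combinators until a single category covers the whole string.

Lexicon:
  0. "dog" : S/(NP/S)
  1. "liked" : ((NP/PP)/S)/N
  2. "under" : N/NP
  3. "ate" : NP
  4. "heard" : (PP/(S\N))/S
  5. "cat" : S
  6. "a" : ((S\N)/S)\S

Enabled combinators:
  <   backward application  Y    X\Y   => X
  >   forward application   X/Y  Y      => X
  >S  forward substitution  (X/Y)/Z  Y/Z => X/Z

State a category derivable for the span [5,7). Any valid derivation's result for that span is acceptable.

[0,7] S   >
  [0,1] "dog" : S/(NP/S)
  [1,7] NP/S   >S
    [1,4] (NP/PP)/S   >
      [1,2] "liked" : ((NP/PP)/S)/N
      [2,4] N   >
        [2,3] "under" : N/NP
        [3,4] "ate" : NP
    [4,7] PP/S   >S
      [4,5] "heard" : (PP/(S\N))/S
      [5,7] (S\N)/S   <
        [5,6] "cat" : S
        [6,7] "a" : ((S\N)/S)\S

(S\N)/S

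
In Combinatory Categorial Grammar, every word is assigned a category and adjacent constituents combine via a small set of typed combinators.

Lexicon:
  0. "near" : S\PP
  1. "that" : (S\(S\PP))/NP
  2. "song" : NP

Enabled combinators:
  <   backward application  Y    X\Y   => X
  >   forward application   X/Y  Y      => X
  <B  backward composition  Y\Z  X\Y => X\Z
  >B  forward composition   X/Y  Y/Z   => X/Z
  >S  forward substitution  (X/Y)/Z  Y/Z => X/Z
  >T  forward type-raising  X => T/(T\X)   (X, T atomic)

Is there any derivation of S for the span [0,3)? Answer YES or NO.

[0,3] S   <
  [0,1] "near" : S\PP
  [1,3] S\(S\PP)   >
    [1,2] "that" : (S\(S\PP))/NP
    [2,3] "song" : NP

YES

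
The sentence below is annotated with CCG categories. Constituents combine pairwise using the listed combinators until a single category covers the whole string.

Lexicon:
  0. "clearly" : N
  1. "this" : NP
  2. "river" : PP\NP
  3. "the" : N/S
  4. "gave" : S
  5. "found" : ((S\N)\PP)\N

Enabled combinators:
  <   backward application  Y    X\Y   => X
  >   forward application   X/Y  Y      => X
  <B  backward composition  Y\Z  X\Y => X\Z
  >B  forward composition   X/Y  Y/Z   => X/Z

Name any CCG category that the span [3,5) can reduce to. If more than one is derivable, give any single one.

N

[0,6] S   <
  [0,1] "clearly" : N
  [1,6] S\N   <
    [1,3] PP   <
      [1,2] "this" : NP
      [2,3] "river" : PP\NP
    [3,6] (S\N)\PP   <
      [3,5] N   >
        [3,4] "the" : N/S
        [4,5] "gave" : S
      [5,6] "found" : ((S\N)\PP)\N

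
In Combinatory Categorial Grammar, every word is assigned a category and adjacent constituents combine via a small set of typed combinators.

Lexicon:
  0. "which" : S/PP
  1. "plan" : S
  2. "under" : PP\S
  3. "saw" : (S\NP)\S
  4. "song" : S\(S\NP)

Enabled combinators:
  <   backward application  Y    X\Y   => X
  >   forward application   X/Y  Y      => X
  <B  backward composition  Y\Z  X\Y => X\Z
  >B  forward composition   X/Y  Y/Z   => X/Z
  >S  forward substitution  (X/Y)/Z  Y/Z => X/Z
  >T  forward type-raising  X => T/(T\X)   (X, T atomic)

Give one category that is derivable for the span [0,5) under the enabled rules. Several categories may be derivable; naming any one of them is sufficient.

S

[0,5] S   <
  [0,4] S\NP   <
    [0,3] S   >
      [0,1] "which" : S/PP
      [1,3] PP   <
        [1,2] "plan" : S
        [2,3] "under" : PP\S
    [3,4] "saw" : (S\NP)\S
  [4,5] "song" : S\(S\NP)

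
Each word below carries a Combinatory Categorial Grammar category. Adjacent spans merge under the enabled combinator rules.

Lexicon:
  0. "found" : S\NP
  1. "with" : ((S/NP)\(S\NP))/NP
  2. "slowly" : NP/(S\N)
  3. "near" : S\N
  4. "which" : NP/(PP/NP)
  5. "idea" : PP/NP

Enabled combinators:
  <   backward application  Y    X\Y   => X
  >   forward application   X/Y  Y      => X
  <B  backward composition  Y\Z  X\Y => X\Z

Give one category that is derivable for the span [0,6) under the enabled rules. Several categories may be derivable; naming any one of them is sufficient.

S

[0,6] S   >
  [0,4] S/NP   <
    [0,1] "found" : S\NP
    [1,4] (S/NP)\(S\NP)   >
      [1,2] "with" : ((S/NP)\(S\NP))/NP
      [2,4] NP   >
        [2,3] "slowly" : NP/(S\N)
        [3,4] "near" : S\N
  [4,6] NP   >
    [4,5] "which" : NP/(PP/NP)
    [5,6] "idea" : PP/NP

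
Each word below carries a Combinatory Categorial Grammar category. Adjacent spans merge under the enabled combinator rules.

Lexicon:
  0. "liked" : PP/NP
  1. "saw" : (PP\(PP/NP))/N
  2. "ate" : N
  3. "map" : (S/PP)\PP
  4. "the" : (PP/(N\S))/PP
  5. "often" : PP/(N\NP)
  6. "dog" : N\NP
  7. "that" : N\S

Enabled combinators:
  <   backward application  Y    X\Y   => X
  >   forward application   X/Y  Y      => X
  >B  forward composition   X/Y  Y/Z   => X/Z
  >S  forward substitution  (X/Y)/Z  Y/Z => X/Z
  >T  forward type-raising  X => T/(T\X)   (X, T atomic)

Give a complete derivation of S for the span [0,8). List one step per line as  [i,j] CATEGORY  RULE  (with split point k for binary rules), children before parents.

[0,1] PP/NP  lex  "liked"
[1,2] (PP\(PP/NP))/N  lex  "saw"
[2,3] N  lex  "ate"
[1,3] PP\(PP/NP)  >  k=2
[0,3] PP  <  k=1
[3,4] (S/PP)\PP  lex  "map"
[0,4] S/PP  <  k=3
[4,5] (PP/(N\S))/PP  lex  "the"
[5,6] PP/(N\NP)  lex  "often"
[6,7] N\NP  lex  "dog"
[5,7] PP  >  k=6
[4,7] PP/(N\S)  >  k=5
[7,8] N\S  lex  "that"
[4,8] PP  >  k=7
[0,8] S  >  k=4

[0,8] S   >
  [0,4] S/PP   <
    [0,3] PP   <
      [0,1] "liked" : PP/NP
      [1,3] PP\(PP/NP)   >
        [1,2] "saw" : (PP\(PP/NP))/N
        [2,3] "ate" : N
    [3,4] "map" : (S/PP)\PP
  [4,8] PP   >
    [4,7] PP/(N\S)   >
      [4,5] "the" : (PP/(N\S))/PP
      [5,7] PP   >
        [5,6] "often" : PP/(N\NP)
        [6,7] "dog" : N\NP
    [7,8] "that" : N\S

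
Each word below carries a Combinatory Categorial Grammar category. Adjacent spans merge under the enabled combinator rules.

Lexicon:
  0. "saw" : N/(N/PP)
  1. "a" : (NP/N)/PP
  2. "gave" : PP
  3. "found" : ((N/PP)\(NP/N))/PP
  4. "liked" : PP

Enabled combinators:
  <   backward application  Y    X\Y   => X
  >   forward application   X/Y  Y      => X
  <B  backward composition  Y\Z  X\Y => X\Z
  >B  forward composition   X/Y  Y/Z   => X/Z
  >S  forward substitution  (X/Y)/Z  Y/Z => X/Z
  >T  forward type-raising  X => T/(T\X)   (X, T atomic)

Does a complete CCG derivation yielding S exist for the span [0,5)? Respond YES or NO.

NO

N/(N/PP) (NP/N)/PP PP ((N/PP)\(NP/N))/PP PP
CKY chart[0,5] = {N, N/(N\N), NP/(NP\N), PP/(PP\N), S/(S\N)}; S ∉ chart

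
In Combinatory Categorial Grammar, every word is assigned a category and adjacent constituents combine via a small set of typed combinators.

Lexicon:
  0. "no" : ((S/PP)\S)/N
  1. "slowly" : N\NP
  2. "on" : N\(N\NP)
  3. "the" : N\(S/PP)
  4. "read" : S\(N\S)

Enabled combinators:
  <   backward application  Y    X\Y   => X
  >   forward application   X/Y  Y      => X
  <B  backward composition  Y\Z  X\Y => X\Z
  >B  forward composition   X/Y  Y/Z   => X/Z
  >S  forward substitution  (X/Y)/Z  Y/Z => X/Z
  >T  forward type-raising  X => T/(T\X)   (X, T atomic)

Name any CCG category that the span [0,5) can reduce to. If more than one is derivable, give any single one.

S

[0,5] S   <
  [0,4] N\S   <B
    [0,3] (S/PP)\S   >
      [0,1] "no" : ((S/PP)\S)/N
      [1,3] N   <
        [1,2] "slowly" : N\NP
        [2,3] "on" : N\(N\NP)
    [3,4] "the" : N\(S/PP)
  [4,5] "read" : S\(N\S)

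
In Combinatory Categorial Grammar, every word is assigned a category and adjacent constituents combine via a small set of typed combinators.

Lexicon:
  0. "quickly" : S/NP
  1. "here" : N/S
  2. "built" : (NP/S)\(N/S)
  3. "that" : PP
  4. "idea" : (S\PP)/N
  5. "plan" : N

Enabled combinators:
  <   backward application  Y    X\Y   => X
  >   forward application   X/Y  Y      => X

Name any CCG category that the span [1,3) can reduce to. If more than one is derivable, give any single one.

[0,6] S   >
  [0,1] "quickly" : S/NP
  [1,6] NP   >
    [1,3] NP/S   <
      [1,2] "here" : N/S
      [2,3] "built" : (NP/S)\(N/S)
    [3,6] S   <
      [3,4] "that" : PP
      [4,6] S\PP   >
        [4,5] "idea" : (S\PP)/N
        [5,6] "plan" : N

NP/S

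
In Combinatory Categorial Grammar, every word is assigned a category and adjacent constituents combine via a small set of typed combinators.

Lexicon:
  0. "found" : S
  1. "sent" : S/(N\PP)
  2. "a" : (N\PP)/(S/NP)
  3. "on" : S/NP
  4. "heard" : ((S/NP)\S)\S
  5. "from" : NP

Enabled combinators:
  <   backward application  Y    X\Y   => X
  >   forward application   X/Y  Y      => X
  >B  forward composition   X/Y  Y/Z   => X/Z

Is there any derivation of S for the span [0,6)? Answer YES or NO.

[0,6] S   >
  [0,5] S/NP   <
    [0,1] "found" : S
    [1,5] (S/NP)\S   <
      [1,4] S   >
        [1,2] "sent" : S/(N\PP)
        [2,4] N\PP   >
          [2,3] "a" : (N\PP)/(S/NP)
          [3,4] "on" : S/NP
      [4,5] "heard" : ((S/NP)\S)\S
  [5,6] "from" : NP

YES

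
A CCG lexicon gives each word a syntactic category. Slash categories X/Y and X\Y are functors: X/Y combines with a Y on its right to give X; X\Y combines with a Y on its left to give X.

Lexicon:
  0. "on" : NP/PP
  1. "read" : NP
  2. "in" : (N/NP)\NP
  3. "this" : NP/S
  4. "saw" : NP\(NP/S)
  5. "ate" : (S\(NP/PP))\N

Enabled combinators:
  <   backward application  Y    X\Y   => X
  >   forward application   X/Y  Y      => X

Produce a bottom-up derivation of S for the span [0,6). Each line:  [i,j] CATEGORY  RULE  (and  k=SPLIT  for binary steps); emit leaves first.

[0,6] S   <
  [0,1] "on" : NP/PP
  [1,6] S\(NP/PP)   <
    [1,5] N   >
      [1,3] N/NP   <
        [1,2] "read" : NP
        [2,3] "in" : (N/NP)\NP
      [3,5] NP   <
        [3,4] "this" : NP/S
        [4,5] "saw" : NP\(NP/S)
    [5,6] "ate" : (S\(NP/PP))\N

[0,1] NP/PP  lex  "on"
[1,2] NP  lex  "read"
[2,3] (N/NP)\NP  lex  "in"
[1,3] N/NP  <  k=2
[3,4] NP/S  lex  "this"
[4,5] NP\(NP/S)  lex  "saw"
[3,5] NP  <  k=4
[1,5] N  >  k=3
[5,6] (S\(NP/PP))\N  lex  "ate"
[1,6] S\(NP/PP)  <  k=5
[0,6] S  <  k=1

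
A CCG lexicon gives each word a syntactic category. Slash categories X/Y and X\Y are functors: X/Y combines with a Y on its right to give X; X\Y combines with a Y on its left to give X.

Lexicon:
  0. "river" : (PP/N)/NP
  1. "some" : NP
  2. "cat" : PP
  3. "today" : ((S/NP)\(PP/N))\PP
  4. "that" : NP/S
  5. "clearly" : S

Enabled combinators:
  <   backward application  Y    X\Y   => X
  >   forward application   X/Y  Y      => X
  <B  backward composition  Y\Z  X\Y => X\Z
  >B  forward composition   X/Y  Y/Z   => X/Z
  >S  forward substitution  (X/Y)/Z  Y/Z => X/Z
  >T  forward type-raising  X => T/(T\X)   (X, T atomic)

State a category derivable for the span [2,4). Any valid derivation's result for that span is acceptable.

[0,6] S   >
  [0,4] S/NP   <
    [0,2] PP/N   >
      [0,1] "river" : (PP/N)/NP
      [1,2] "some" : NP
    [2,4] (S/NP)\(PP/N)   <
      [2,3] "cat" : PP
      [3,4] "today" : ((S/NP)\(PP/N))\PP
  [4,6] NP   >
    [4,5] "that" : NP/S
    [5,6] "clearly" : S

(S/NP)\(PP/N)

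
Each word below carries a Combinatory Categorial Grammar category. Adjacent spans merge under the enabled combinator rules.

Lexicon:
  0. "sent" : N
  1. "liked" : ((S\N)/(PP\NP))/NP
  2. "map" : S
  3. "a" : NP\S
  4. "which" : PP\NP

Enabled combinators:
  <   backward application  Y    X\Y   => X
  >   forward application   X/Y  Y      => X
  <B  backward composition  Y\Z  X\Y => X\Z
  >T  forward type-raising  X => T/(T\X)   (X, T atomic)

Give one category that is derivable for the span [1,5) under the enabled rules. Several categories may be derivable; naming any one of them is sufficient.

S\N

[0,5] S   <
  [0,1] "sent" : N
  [1,5] S\N   >
    [1,4] (S\N)/(PP\NP)   >
      [1,2] "liked" : ((S\N)/(PP\NP))/NP
      [2,4] NP   >
        [2,3] NP/(NP\S)   >T
          [2,3] "map" : S
        [3,4] "a" : NP\S
    [4,5] "which" : PP\NP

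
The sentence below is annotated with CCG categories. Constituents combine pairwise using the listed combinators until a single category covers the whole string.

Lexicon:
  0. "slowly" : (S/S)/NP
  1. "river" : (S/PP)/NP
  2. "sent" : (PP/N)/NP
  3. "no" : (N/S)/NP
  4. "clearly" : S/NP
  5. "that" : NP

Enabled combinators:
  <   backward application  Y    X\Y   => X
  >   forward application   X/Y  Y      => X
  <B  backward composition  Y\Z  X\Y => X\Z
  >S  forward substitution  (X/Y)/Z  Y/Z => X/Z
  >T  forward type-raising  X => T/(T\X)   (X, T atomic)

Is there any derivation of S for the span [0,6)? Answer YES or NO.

[0,6] S   >
  [0,5] S/NP   >S
    [0,1] "slowly" : (S/S)/NP
    [1,5] S/NP   >S
      [1,2] "river" : (S/PP)/NP
      [2,5] PP/NP   >S
        [2,3] "sent" : (PP/N)/NP
        [3,5] N/NP   >S
          [3,4] "no" : (N/S)/NP
          [4,5] "clearly" : S/NP
  [5,6] "that" : NP

YES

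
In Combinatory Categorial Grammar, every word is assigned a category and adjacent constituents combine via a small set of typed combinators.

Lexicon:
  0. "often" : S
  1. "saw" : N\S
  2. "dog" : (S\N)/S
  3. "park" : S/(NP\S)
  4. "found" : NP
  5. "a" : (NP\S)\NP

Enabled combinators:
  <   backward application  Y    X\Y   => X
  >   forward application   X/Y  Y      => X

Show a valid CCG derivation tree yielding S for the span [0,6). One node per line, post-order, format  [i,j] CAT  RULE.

[0,6] S   <
  [0,2] N   <
    [0,1] "often" : S
    [1,2] "saw" : N\S
  [2,6] S\N   >
    [2,3] "dog" : (S\N)/S
    [3,6] S   >
      [3,4] "park" : S/(NP\S)
      [4,6] NP\S   <
        [4,5] "found" : NP
        [5,6] "a" : (NP\S)\NP

[0,1] S  lex  "often"
[1,2] N\S  lex  "saw"
[0,2] N  <  k=1
[2,3] (S\N)/S  lex  "dog"
[3,4] S/(NP\S)  lex  "park"
[4,5] NP  lex  "found"
[5,6] (NP\S)\NP  lex  "a"
[4,6] NP\S  <  k=5
[3,6] S  >  k=4
[2,6] S\N  >  k=3
[0,6] S  <  k=2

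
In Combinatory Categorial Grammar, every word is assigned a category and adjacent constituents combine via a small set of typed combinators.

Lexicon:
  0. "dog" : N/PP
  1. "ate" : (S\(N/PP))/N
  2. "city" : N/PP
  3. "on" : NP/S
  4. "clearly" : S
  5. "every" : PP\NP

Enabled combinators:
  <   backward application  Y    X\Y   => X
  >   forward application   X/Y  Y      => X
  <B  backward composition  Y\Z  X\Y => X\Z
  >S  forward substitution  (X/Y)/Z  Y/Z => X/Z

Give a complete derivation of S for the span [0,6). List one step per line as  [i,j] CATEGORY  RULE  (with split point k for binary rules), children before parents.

[0,1] N/PP  lex  "dog"
[1,2] (S\(N/PP))/N  lex  "ate"
[2,3] N/PP  lex  "city"
[3,4] NP/S  lex  "on"
[4,5] S  lex  "clearly"
[3,5] NP  >  k=4
[5,6] PP\NP  lex  "every"
[3,6] PP  <  k=5
[2,6] N  >  k=3
[1,6] S\(N/PP)  >  k=2
[0,6] S  <  k=1

[0,6] S   <
  [0,1] "dog" : N/PP
  [1,6] S\(N/PP)   >
    [1,2] "ate" : (S\(N/PP))/N
    [2,6] N   >
      [2,3] "city" : N/PP
      [3,6] PP   <
        [3,5] NP   >
          [3,4] "on" : NP/S
          [4,5] "clearly" : S
        [5,6] "every" : PP\NP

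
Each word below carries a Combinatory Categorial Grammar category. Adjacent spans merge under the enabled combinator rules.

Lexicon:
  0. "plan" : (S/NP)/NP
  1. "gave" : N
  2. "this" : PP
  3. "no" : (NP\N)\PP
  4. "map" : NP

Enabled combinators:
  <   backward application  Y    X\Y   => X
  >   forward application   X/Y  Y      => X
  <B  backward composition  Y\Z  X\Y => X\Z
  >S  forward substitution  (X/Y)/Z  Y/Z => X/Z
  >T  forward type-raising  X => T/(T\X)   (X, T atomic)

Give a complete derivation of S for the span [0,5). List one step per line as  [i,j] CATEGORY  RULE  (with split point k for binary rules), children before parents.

[0,1] (S/NP)/NP  lex  "plan"
[1,2] N  lex  "gave"
[2,3] PP  lex  "this"
[3,4] (NP\N)\PP  lex  "no"
[2,4] NP\N  <  k=3
[1,4] NP  <  k=2
[0,4] S/NP  >  k=1
[4,5] NP  lex  "map"
[0,5] S  >  k=4

[0,5] S   >
  [0,4] S/NP   >
    [0,1] "plan" : (S/NP)/NP
    [1,4] NP   <
      [1,2] "gave" : N
      [2,4] NP\N   <
        [2,3] "this" : PP
        [3,4] "no" : (NP\N)\PP
  [4,5] "map" : NP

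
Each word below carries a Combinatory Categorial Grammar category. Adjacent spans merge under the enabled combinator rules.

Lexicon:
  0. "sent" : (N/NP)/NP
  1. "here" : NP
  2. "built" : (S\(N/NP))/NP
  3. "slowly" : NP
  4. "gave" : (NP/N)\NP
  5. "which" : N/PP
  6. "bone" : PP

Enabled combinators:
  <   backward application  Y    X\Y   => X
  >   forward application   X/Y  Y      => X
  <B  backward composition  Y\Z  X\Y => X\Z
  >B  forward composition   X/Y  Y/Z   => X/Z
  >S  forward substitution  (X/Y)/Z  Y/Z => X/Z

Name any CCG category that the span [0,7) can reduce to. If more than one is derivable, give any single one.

S

[0,7] S   <
  [0,2] N/NP   >
    [0,1] "sent" : (N/NP)/NP
    [1,2] "here" : NP
  [2,7] S\(N/NP)   >
    [2,3] "built" : (S\(N/NP))/NP
    [3,7] NP   >
      [3,6] NP/PP   >B
        [3,5] NP/N   <
          [3,4] "slowly" : NP
          [4,5] "gave" : (NP/N)\NP
        [5,6] "which" : N/PP
      [6,7] "bone" : PP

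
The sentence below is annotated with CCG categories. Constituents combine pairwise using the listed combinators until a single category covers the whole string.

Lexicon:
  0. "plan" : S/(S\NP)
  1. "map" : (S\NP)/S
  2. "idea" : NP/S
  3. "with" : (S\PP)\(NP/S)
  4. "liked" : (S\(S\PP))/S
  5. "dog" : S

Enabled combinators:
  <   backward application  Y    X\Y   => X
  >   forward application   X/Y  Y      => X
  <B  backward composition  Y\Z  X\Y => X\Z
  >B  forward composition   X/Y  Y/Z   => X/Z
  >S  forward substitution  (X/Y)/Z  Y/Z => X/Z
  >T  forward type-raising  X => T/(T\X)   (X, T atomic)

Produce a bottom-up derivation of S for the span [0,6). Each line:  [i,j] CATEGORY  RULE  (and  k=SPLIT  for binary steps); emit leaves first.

[0,6] S   >
  [0,1] "plan" : S/(S\NP)
  [1,6] S\NP   >
    [1,2] "map" : (S\NP)/S
    [2,6] S   <
      [2,4] S\PP   <
        [2,3] "idea" : NP/S
        [3,4] "with" : (S\PP)\(NP/S)
      [4,6] S\(S\PP)   >
        [4,5] "liked" : (S\(S\PP))/S
        [5,6] "dog" : S

[0,1] S/(S\NP)  lex  "plan"
[1,2] (S\NP)/S  lex  "map"
[2,3] NP/S  lex  "idea"
[3,4] (S\PP)\(NP/S)  lex  "with"
[2,4] S\PP  <  k=3
[4,5] (S\(S\PP))/S  lex  "liked"
[5,6] S  lex  "dog"
[4,6] S\(S\PP)  >  k=5
[2,6] S  <  k=4
[1,6] S\NP  >  k=2
[0,6] S  >  k=1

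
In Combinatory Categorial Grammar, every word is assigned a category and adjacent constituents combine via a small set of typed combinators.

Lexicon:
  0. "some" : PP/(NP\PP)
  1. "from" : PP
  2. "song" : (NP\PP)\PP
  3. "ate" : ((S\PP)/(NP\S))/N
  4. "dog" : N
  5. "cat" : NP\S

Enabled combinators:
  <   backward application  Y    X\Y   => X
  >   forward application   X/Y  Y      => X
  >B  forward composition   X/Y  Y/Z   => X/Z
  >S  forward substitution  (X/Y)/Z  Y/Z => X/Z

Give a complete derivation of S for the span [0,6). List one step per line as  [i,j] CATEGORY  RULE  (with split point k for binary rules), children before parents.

[0,6] S   <
  [0,3] PP   >
    [0,1] "some" : PP/(NP\PP)
    [1,3] NP\PP   <
      [1,2] "from" : PP
      [2,3] "song" : (NP\PP)\PP
  [3,6] S\PP   >
    [3,5] (S\PP)/(NP\S)   >
      [3,4] "ate" : ((S\PP)/(NP\S))/N
      [4,5] "dog" : N
    [5,6] "cat" : NP\S

[0,1] PP/(NP\PP)  lex  "some"
[1,2] PP  lex  "from"
[2,3] (NP\PP)\PP  lex  "song"
[1,3] NP\PP  <  k=2
[0,3] PP  >  k=1
[3,4] ((S\PP)/(NP\S))/N  lex  "ate"
[4,5] N  lex  "dog"
[3,5] (S\PP)/(NP\S)  >  k=4
[5,6] NP\S  lex  "cat"
[3,6] S\PP  >  k=5
[0,6] S  <  k=3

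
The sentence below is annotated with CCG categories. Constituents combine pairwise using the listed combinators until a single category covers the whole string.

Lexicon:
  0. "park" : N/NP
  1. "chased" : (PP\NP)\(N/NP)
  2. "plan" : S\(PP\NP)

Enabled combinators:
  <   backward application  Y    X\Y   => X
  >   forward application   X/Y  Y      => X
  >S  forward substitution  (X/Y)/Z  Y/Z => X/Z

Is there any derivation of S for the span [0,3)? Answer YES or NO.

YES

[0,3] S   <
  [0,2] PP\NP   <
    [0,1] "park" : N/NP
    [1,2] "chased" : (PP\NP)\(N/NP)
  [2,3] "plan" : S\(PP\NP)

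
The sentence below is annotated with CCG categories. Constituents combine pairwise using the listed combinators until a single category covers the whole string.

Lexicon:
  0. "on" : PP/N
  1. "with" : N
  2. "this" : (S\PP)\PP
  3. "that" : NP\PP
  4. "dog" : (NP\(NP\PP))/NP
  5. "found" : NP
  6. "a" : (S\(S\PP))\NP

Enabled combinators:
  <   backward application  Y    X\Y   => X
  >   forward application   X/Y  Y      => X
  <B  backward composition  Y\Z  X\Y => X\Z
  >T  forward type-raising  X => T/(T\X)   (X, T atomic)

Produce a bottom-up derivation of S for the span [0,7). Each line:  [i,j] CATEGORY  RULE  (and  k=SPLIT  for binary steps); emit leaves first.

[0,7] S   <
  [0,3] S\PP   <
    [0,2] PP   >
      [0,1] "on" : PP/N
      [1,2] "with" : N
    [2,3] "this" : (S\PP)\PP
  [3,7] S\(S\PP)   <
    [3,6] NP   <
      [3,4] "that" : NP\PP
      [4,6] NP\(NP\PP)   >
        [4,5] "dog" : (NP\(NP\PP))/NP
        [5,6] "found" : NP
    [6,7] "a" : (S\(S\PP))\NP

[0,1] PP/N  lex  "on"
[1,2] N  lex  "with"
[0,2] PP  >  k=1
[2,3] (S\PP)\PP  lex  "this"
[0,3] S\PP  <  k=2
[3,4] NP\PP  lex  "that"
[4,5] (NP\(NP\PP))/NP  lex  "dog"
[5,6] NP  lex  "found"
[4,6] NP\(NP\PP)  >  k=5
[3,6] NP  <  k=4
[6,7] (S\(S\PP))\NP  lex  "a"
[3,7] S\(S\PP)  <  k=6
[0,7] S  <  k=3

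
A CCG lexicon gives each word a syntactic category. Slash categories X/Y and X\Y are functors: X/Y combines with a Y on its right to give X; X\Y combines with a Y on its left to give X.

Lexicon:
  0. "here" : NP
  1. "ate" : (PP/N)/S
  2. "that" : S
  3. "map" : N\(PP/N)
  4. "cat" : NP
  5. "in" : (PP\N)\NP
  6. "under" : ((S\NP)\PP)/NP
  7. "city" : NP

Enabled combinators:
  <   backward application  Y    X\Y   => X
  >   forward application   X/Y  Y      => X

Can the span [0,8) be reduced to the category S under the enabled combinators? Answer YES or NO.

[0,8] S   <
  [0,1] "here" : NP
  [1,8] S\NP   <
    [1,6] PP   <
      [1,4] N   <
        [1,3] PP/N   >
          [1,2] "ate" : (PP/N)/S
          [2,3] "that" : S
        [3,4] "map" : N\(PP/N)
      [4,6] PP\N   <
        [4,5] "cat" : NP
        [5,6] "in" : (PP\N)\NP
    [6,8] (S\NP)\PP   >
      [6,7] "under" : ((S\NP)\PP)/NP
      [7,8] "city" : NP

YES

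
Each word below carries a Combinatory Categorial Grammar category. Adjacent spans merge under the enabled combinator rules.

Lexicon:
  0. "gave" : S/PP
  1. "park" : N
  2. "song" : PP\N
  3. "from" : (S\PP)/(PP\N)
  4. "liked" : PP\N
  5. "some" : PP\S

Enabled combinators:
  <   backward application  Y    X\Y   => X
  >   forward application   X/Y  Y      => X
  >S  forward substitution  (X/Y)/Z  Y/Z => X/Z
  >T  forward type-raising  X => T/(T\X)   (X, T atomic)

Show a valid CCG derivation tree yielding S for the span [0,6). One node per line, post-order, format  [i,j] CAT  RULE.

[0,1] S/PP  lex  "gave"
[1,2] N  lex  "park"
[1,2] PP/(PP\N)  >T
[2,3] PP\N  lex  "song"
[1,3] PP  >  k=2
[3,4] (S\PP)/(PP\N)  lex  "from"
[4,5] PP\N  lex  "liked"
[3,5] S\PP  >  k=4
[1,5] S  <  k=3
[5,6] PP\S  lex  "some"
[1,6] PP  <  k=5
[0,6] S  >  k=1

[0,6] S   >
  [0,1] "gave" : S/PP
  [1,6] PP   <
    [1,5] S   <
      [1,3] PP   >
        [1,2] PP/(PP\N)   >T
          [1,2] "park" : N
        [2,3] "song" : PP\N
      [3,5] S\PP   >
        [3,4] "from" : (S\PP)/(PP\N)
        [4,5] "liked" : PP\N
    [5,6] "some" : PP\S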